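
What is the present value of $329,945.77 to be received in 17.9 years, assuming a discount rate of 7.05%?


Present value formula: PV = FV / (1 + r)^t
PV = $329,945.77 / (1 + 0.0705)^17.9
PV = $329,945.77 / 3.385333
PV = $97,463.31

PV = FV / (1 + r)^t = $97,463.31


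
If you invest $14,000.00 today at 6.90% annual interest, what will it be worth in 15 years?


Future value formula: FV = PV × (1 + r)^t
FV = $14,000.00 × (1 + 0.069)^15
FV = $14,000.00 × 2.720606
FV = $38,088.48

FV = PV × (1 + r)^t = $38,088.48


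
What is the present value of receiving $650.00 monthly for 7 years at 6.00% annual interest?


Present value of an ordinary annuity: PV = PMT × (1 − (1 + r)^(−n)) / r
Monthly rate r = 0.06/12 = 0.005, n = 84
PV = $650.00 × (1 − (1 + 0.06/12)^(−84)) / (0.06/12)
PV = $650.00 × 68.453042
PV = $44,494.48

PV = PMT × (1-(1+r)^(-n))/r = $44,494.48


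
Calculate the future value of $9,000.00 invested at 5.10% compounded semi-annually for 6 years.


Compound interest formula: A = P(1 + r/n)^(nt)
A = $9,000.00 × (1 + 0.051/2)^(2 × 6)
Growth factor: (1 + 0.051/2)^12 = 1.352782
A = $9,000.00 × 1.352782
A = $12,175.04

A = P(1 + r/n)^(nt) = $12,175.04


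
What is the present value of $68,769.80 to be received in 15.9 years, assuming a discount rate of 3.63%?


Present value formula: PV = FV / (1 + r)^t
PV = $68,769.80 / (1 + 0.0363)^15.9
PV = $68,769.80 / 1.7628665
PV = $39,010.21

PV = FV / (1 + r)^t = $39,010.21


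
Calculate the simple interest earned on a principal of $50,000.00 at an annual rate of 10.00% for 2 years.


Simple interest formula: I = P × r × t
I = $50,000.00 × 0.1 × 2
I = $10,000.00

I = P × r × t = $10,000.00


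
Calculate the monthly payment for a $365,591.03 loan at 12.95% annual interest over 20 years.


Loan payment formula: PMT = PV × r / (1 − (1 + r)^(−n))
Monthly rate r = 0.1295/12 ≈ 0.01079167, n = 240 months
Denominator: 1 − (1 + 0.1295/12)^(−240) = 0.923932
PMT = $365,591.03 × (0.1295/12) / 0.923932
PMT = $4,270.16 per month

PMT = PV × r / (1-(1+r)^(-n)) = $4,270.16/month


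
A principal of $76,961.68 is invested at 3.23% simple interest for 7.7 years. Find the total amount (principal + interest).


Total amount formula: A = P(1 + rt) = P + P·r·t
Interest: I = P × r × t = $76,961.68 × 0.0323 × 7.7 = $19,141.14
A = P + I = $76,961.68 + $19,141.14 = $96,102.82

A = P + I = P(1 + rt) = $96,102.82


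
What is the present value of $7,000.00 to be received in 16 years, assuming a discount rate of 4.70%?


Present value formula: PV = FV / (1 + r)^t
PV = $7,000.00 / (1 + 0.047)^16
PV = $7,000.00 / 2.085196
PV = $3,357.00

PV = FV / (1 + r)^t = $3,357.00


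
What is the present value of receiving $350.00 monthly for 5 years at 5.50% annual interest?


Present value of an ordinary annuity: PV = PMT × (1 − (1 + r)^(−n)) / r
Monthly rate r = 0.055/12 ≈ 0.00458333, n = 60
PV = $350.00 × (1 − (1 + 0.055/12)^(−60)) / (0.055/12)
PV = $350.00 × 52.352835
PV = $18,323.49

PV = PMT × (1-(1+r)^(-n))/r = $18,323.49


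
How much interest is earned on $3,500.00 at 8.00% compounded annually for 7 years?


Compound interest earned = final amount − principal.
A = P(1 + r/n)^(nt) = $3,500.00 × (1 + 0.08/1)^(1 × 7) = $5,998.38
Interest = A − P = $5,998.38 − $3,500.00 = $2,498.38

Interest = A - P = $2,498.38


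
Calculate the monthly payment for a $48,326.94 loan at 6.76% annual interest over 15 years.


Loan payment formula: PMT = PV × r / (1 − (1 + r)^(−n))
Monthly rate r = 0.0676/12 ≈ 0.00563333, n = 180 months
Denominator: 1 − (1 + 0.0676/12)^(−180) = 0.636201
PMT = $48,326.94 × (0.0676/12) / 0.636201
PMT = $427.92 per month

PMT = PV × r / (1-(1+r)^(-n)) = $427.92/month


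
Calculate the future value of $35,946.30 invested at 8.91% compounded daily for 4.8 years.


Compound interest formula: A = P(1 + r/n)^(nt)
A = $35,946.30 × (1 + 0.0891/365)^(365 × 4.8)
Growth factor: (1 + 0.0891/365)^1752 = 1.5336152
A = $35,946.30 × 1.5336152
A = $55,127.79

A = P(1 + r/n)^(nt) = $55,127.79


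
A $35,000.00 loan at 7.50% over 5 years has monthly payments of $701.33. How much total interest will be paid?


Total paid over the life of the loan = PMT × n.
Total paid = $701.33 × 60 = $42,079.80
Total interest = total paid − principal = $42,079.80 − $35,000.00 = $7,079.80

Total interest = (PMT × n) - PV = $7,079.80


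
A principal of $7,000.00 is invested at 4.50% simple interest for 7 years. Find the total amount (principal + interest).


Total amount formula: A = P(1 + rt) = P + P·r·t
Interest: I = P × r × t = $7,000.00 × 0.045 × 7 = $2,205.00
A = P + I = $7,000.00 + $2,205.00 = $9,205.00

A = P + I = P(1 + rt) = $9,205.00


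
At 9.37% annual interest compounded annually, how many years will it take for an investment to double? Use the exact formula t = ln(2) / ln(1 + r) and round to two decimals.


Doubling condition: (1 + r)^t = 2
Take ln of both sides: t × ln(1 + r) = ln(2)
t = ln(2) / ln(1 + r)
t = 0.693147 / 0.089566
t = 7.74

t = ln(2) / ln(1 + r) = 7.74 years


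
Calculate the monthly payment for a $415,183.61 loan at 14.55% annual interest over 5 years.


Loan payment formula: PMT = PV × r / (1 − (1 + r)^(−n))
Monthly rate r = 0.1455/12 = 0.012125, n = 60 months
Denominator: 1 − (1 + 0.1455/12)^(−60) = 0.5147664
PMT = $415,183.61 × (0.1455/12) / 0.5147664
PMT = $9,779.39 per month

PMT = PV × r / (1-(1+r)^(-n)) = $9,779.39/month


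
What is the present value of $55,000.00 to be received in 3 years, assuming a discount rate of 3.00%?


Present value formula: PV = FV / (1 + r)^t
PV = $55,000.00 / (1 + 0.03)^3
PV = $55,000.00 / 1.092727
PV = $50,332.79

PV = FV / (1 + r)^t = $50,332.79


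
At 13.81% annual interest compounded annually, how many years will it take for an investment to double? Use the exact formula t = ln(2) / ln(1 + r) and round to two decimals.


Doubling condition: (1 + r)^t = 2
Take ln of both sides: t × ln(1 + r) = ln(2)
t = ln(2) / ln(1 + r)
t = 0.693147 / 0.129360
t = 5.36

t = ln(2) / ln(1 + r) = 5.36 years


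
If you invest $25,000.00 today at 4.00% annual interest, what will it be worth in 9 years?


Future value formula: FV = PV × (1 + r)^t
FV = $25,000.00 × (1 + 0.04)^9
FV = $25,000.00 × 1.423312
FV = $35,582.80

FV = PV × (1 + r)^t = $35,582.80


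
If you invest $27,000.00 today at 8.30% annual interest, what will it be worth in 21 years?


Future value formula: FV = PV × (1 + r)^t
FV = $27,000.00 × (1 + 0.083)^21
FV = $27,000.00 × 5.335776
FV = $144,065.95

FV = PV × (1 + r)^t = $144,065.95


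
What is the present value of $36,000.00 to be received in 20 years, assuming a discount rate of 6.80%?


Present value formula: PV = FV / (1 + r)^t
PV = $36,000.00 / (1 + 0.068)^20
PV = $36,000.00 / 3.727564
PV = $9,657.78

PV = FV / (1 + r)^t = $9,657.78


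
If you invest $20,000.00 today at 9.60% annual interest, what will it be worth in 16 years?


Future value formula: FV = PV × (1 + r)^t
FV = $20,000.00 × (1 + 0.096)^16
FV = $20,000.00 × 4.334798
FV = $86,695.96

FV = PV × (1 + r)^t = $86,695.96


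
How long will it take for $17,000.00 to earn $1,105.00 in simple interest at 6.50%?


Rearrange the simple interest formula for t:
I = P × r × t  ⇒  t = I / (P × r)
t = $1,105.00 / ($17,000.00 × 0.065)
t = 1

t = I/(P×r) = 1 year


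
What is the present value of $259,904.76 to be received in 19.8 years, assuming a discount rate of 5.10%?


Present value formula: PV = FV / (1 + r)^t
PV = $259,904.76 / (1 + 0.051)^19.8
PV = $259,904.76 / 2.6775265
PV = $97,068.98

PV = FV / (1 + r)^t = $97,068.98


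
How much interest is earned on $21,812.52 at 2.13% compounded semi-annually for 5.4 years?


Compound interest earned = final amount − principal.
A = P(1 + r/n)^(nt) = $21,812.52 × (1 + 0.0213/2)^(2 × 5.4) = $24,456.50
Interest = A − P = $24,456.50 − $21,812.52 = $2,643.98

Interest = A - P = $2,643.98


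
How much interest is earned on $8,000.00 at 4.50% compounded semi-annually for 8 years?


Compound interest earned = final amount − principal.
A = P(1 + r/n)^(nt) = $8,000.00 × (1 + 0.045/2)^(2 × 8) = $11,420.97
Interest = A − P = $11,420.97 − $8,000.00 = $3,420.97

Interest = A - P = $3,420.97


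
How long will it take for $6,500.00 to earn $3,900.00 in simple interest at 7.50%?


Rearrange the simple interest formula for t:
I = P × r × t  ⇒  t = I / (P × r)
t = $3,900.00 / ($6,500.00 × 0.075)
t = 8

t = I/(P×r) = 8 years


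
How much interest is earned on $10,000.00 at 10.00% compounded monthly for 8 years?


Compound interest earned = final amount − principal.
A = P(1 + r/n)^(nt) = $10,000.00 × (1 + 0.1/12)^(12 × 8) = $22,181.76
Interest = A − P = $22,181.76 − $10,000.00 = $12,181.76

Interest = A - P = $12,181.76


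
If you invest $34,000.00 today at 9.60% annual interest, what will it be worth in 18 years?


Future value formula: FV = PV × (1 + r)^t
FV = $34,000.00 × (1 + 0.096)^18
FV = $34,000.00 × 5.2070287
FV = $177,038.98

FV = PV × (1 + r)^t = $177,038.98


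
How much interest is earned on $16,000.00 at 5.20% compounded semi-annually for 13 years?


Compound interest earned = final amount − principal.
A = P(1 + r/n)^(nt) = $16,000.00 × (1 + 0.052/2)^(2 × 13) = $31,185.40
Interest = A − P = $31,185.40 − $16,000.00 = $15,185.40

Interest = A - P = $15,185.40


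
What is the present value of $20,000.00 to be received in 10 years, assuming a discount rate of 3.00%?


Present value formula: PV = FV / (1 + r)^t
PV = $20,000.00 / (1 + 0.03)^10
PV = $20,000.00 / 1.343916
PV = $14,881.88

PV = FV / (1 + r)^t = $14,881.88


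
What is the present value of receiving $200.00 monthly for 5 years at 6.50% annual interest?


Present value of an ordinary annuity: PV = PMT × (1 − (1 + r)^(−n)) / r
Monthly rate r = 0.065/12 ≈ 0.00541667, n = 60
PV = $200.00 × (1 − (1 + 0.065/12)^(−60)) / (0.065/12)
PV = $200.00 × 51.108680
PV = $10,221.74

PV = PMT × (1-(1+r)^(-n))/r = $10,221.74


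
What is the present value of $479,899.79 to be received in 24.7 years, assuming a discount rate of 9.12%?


Present value formula: PV = FV / (1 + r)^t
PV = $479,899.79 / (1 + 0.0912)^24.7
PV = $479,899.79 / 8.634509
PV = $55,579.28

PV = FV / (1 + r)^t = $55,579.28


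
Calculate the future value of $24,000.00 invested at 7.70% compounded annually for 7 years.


Compound interest formula: A = P(1 + r/n)^(nt)
A = $24,000.00 × (1 + 0.077/1)^(1 × 7)
Growth factor: (1 + 0.077/1)^7 = 1.6807763
A = $24,000.00 × 1.6807763
A = $40,338.63

A = P(1 + r/n)^(nt) = $40,338.63


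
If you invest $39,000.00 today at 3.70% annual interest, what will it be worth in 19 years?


Future value formula: FV = PV × (1 + r)^t
FV = $39,000.00 × (1 + 0.037)^19
FV = $39,000.00 × 1.994327
FV = $77,778.75

FV = PV × (1 + r)^t = $77,778.75


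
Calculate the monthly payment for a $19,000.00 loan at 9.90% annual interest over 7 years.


Loan payment formula: PMT = PV × r / (1 − (1 + r)^(−n))
Monthly rate r = 0.099/12 = 0.00825, n = 84 months
Denominator: 1 − (1 + 0.099/12)^(−84) = 0.498503
PMT = $19,000.00 × (0.099/12) / 0.498503
PMT = $314.44 per month

PMT = PV × r / (1-(1+r)^(-n)) = $314.44/month


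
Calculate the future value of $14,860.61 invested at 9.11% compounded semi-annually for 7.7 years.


Compound interest formula: A = P(1 + r/n)^(nt)
A = $14,860.61 × (1 + 0.0911/2)^(2 × 7.7)
Growth factor: (1 + 0.0911/2)^15.4 = 1.9856835
A = $14,860.61 × 1.9856835
A = $29,508.47

A = P(1 + r/n)^(nt) = $29,508.47


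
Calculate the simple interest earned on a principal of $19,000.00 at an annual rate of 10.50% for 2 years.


Simple interest formula: I = P × r × t
I = $19,000.00 × 0.105 × 2
I = $3,990.00

I = P × r × t = $3,990.00


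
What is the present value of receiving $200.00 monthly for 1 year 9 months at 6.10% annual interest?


Present value of an ordinary annuity: PV = PMT × (1 − (1 + r)^(−n)) / r
Monthly rate r = 0.061/12 ≈ 0.00508333, n = 21
PV = $200.00 × (1 − (1 + 0.061/12)^(−21)) / (0.061/12)
PV = $200.00 × 19.870152
PV = $3,974.03

PV = PMT × (1-(1+r)^(-n))/r = $3,974.03


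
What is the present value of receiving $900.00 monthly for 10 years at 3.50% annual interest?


Present value of an ordinary annuity: PV = PMT × (1 − (1 + r)^(−n)) / r
Monthly rate r = 0.035/12 ≈ 0.00291667, n = 120
PV = $900.00 × (1 − (1 + 0.035/12)^(−120)) / (0.035/12)
PV = $900.00 × 101.126685
PV = $91,014.02

PV = PMT × (1-(1+r)^(-n))/r = $91,014.02


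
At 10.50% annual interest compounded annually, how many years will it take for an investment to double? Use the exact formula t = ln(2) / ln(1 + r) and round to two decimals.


Doubling condition: (1 + r)^t = 2
Take ln of both sides: t × ln(1 + r) = ln(2)
t = ln(2) / ln(1 + r)
t = 0.693147 / 0.099845
t = 6.94

t = ln(2) / ln(1 + r) = 6.94 years


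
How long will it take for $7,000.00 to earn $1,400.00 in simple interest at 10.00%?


Rearrange the simple interest formula for t:
I = P × r × t  ⇒  t = I / (P × r)
t = $1,400.00 / ($7,000.00 × 0.1)
t = 2

t = I/(P×r) = 2 years


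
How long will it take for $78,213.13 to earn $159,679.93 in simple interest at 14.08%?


Rearrange the simple interest formula for t:
I = P × r × t  ⇒  t = I / (P × r)
t = $159,679.93 / ($78,213.13 × 0.1408)
t = 14.5

t = I/(P×r) = 14.5 years


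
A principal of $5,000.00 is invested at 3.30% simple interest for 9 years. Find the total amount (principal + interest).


Total amount formula: A = P(1 + rt) = P + P·r·t
Interest: I = P × r × t = $5,000.00 × 0.033 × 9 = $1,485.00
A = P + I = $5,000.00 + $1,485.00 = $6,485.00

A = P + I = P(1 + rt) = $6,485.00


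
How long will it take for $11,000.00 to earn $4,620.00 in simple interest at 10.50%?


Rearrange the simple interest formula for t:
I = P × r × t  ⇒  t = I / (P × r)
t = $4,620.00 / ($11,000.00 × 0.105)
t = 4

t = I/(P×r) = 4 years


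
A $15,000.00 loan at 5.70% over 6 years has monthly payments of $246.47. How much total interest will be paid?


Total paid over the life of the loan = PMT × n.
Total paid = $246.47 × 72 = $17,745.84
Total interest = total paid − principal = $17,745.84 − $15,000.00 = $2,745.84

Total interest = (PMT × n) - PV = $2,745.84


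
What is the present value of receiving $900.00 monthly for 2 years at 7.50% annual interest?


Present value of an ordinary annuity: PV = PMT × (1 − (1 + r)^(−n)) / r
Monthly rate r = 0.075/12 = 0.00625, n = 24
PV = $900.00 × (1 − (1 + 0.075/12)^(−24)) / (0.075/12)
PV = $900.00 × 22.222423
PV = $20,000.18

PV = PMT × (1-(1+r)^(-n))/r = $20,000.18


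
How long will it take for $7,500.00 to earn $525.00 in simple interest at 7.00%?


Rearrange the simple interest formula for t:
I = P × r × t  ⇒  t = I / (P × r)
t = $525.00 / ($7,500.00 × 0.07)
t = 1

t = I/(P×r) = 1 year


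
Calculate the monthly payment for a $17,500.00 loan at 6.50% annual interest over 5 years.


Loan payment formula: PMT = PV × r / (1 − (1 + r)^(−n))
Monthly rate r = 0.065/12 ≈ 0.00541667, n = 60 months
Denominator: 1 − (1 + 0.065/12)^(−60) = 0.276839
PMT = $17,500.00 × (0.065/12) / 0.276839
PMT = $342.41 per month

PMT = PV × r / (1-(1+r)^(-n)) = $342.41/month


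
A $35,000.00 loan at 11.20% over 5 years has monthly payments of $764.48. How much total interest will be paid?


Total paid over the life of the loan = PMT × n.
Total paid = $764.48 × 60 = $45,868.80
Total interest = total paid − principal = $45,868.80 − $35,000.00 = $10,868.80

Total interest = (PMT × n) - PV = $10,868.80


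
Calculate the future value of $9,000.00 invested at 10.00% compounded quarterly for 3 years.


Compound interest formula: A = P(1 + r/n)^(nt)
A = $9,000.00 × (1 + 0.1/4)^(4 × 3)
Growth factor: (1 + 0.1/4)^12 = 1.344889
A = $9,000.00 × 1.344889
A = $12,104.00

A = P(1 + r/n)^(nt) = $12,104.00


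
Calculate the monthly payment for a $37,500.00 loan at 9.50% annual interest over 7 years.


Loan payment formula: PMT = PV × r / (1 − (1 + r)^(−n))
Monthly rate r = 0.095/12 ≈ 0.00791667, n = 84 months
Denominator: 1 − (1 + 0.095/12)^(−84) = 0.484378
PMT = $37,500.00 × (0.095/12) / 0.484378
PMT = $612.90 per month

PMT = PV × r / (1-(1+r)^(-n)) = $612.90/month


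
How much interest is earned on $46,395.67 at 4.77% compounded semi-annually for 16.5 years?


Compound interest earned = final amount − principal.
A = P(1 + r/n)^(nt) = $46,395.67 × (1 + 0.0477/2)^(2 × 16.5) = $100,989.56
Interest = A − P = $100,989.56 − $46,395.67 = $54,593.89

Interest = A - P = $54,593.89


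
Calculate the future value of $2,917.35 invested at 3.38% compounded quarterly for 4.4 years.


Compound interest formula: A = P(1 + r/n)^(nt)
A = $2,917.35 × (1 + 0.0338/4)^(4 × 4.4)
Growth factor: (1 + 0.0338/4)^17.6 = 1.159623
A = $2,917.35 × 1.159623
A = $3,383.03

A = P(1 + r/n)^(nt) = $3,383.03


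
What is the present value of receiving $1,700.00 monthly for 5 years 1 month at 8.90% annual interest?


Present value of an ordinary annuity: PV = PMT × (1 − (1 + r)^(−n)) / r
Monthly rate r = 0.089/12 ≈ 0.00741667, n = 61
PV = $1,700.00 × (1 − (1 + 0.089/12)^(−61)) / (0.089/12)
PV = $1,700.00 × 48.923341
PV = $83,169.68

PV = PMT × (1-(1+r)^(-n))/r = $83,169.68


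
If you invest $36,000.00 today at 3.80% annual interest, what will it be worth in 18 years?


Future value formula: FV = PV × (1 + r)^t
FV = $36,000.00 × (1 + 0.038)^18
FV = $36,000.00 × 1.9568267
FV = $70,445.76

FV = PV × (1 + r)^t = $70,445.76


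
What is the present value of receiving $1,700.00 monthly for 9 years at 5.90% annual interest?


Present value of an ordinary annuity: PV = PMT × (1 − (1 + r)^(−n)) / r
Monthly rate r = 0.059/12 ≈ 0.00491667, n = 108
PV = $1,700.00 × (1 − (1 + 0.059/12)^(−108)) / (0.059/12)
PV = $1,700.00 × 83.637512
PV = $142,183.77

PV = PMT × (1-(1+r)^(-n))/r = $142,183.77


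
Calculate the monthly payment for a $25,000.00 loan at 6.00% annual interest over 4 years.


Loan payment formula: PMT = PV × r / (1 − (1 + r)^(−n))
Monthly rate r = 0.06/12 = 0.005, n = 48 months
Denominator: 1 − (1 + 0.06/12)^(−48) = 0.2129016
PMT = $25,000.00 × (0.06/12) / 0.2129016
PMT = $587.13 per month

PMT = PV × r / (1-(1+r)^(-n)) = $587.13/month


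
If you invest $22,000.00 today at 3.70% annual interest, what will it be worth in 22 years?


Future value formula: FV = PV × (1 + r)^t
FV = $22,000.00 × (1 + 0.037)^22
FV = $22,000.00 × 2.223989
FV = $48,927.76

FV = PV × (1 + r)^t = $48,927.76


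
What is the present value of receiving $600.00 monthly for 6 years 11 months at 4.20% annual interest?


Present value of an ordinary annuity: PV = PMT × (1 − (1 + r)^(−n)) / r
Monthly rate r = 0.042/12 = 0.0035, n = 83
PV = $600.00 × (1 − (1 + 0.042/12)^(−83)) / (0.042/12)
PV = $600.00 × 71.923157
PV = $43,153.89

PV = PMT × (1-(1+r)^(-n))/r = $43,153.89


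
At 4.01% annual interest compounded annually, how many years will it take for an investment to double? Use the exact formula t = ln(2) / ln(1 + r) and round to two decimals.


Doubling condition: (1 + r)^t = 2
Take ln of both sides: t × ln(1 + r) = ln(2)
t = ln(2) / ln(1 + r)
t = 0.693147 / 0.039317
t = 17.63

t = ln(2) / ln(1 + r) = 17.63 years


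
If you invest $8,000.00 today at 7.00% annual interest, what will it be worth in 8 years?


Future value formula: FV = PV × (1 + r)^t
FV = $8,000.00 × (1 + 0.07)^8
FV = $8,000.00 × 1.718186
FV = $13,745.49

FV = PV × (1 + r)^t = $13,745.49


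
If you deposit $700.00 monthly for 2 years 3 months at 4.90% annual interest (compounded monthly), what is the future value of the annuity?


Future value of an ordinary annuity: FV = PMT × ((1 + r)^n − 1) / r
Monthly rate r = 0.049/12 ≈ 0.00408333, n = 27
FV = $700.00 × ((1 + 0.049/12)^27 − 1) / (0.049/12)
FV = $700.00 × 28.483238
FV = $19,938.27

FV = PMT × ((1+r)^n - 1)/r = $19,938.27


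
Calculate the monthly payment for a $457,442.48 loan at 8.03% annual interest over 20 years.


Loan payment formula: PMT = PV × r / (1 − (1 + r)^(−n))
Monthly rate r = 0.0803/12 ≈ 0.00669167, n = 240 months
Denominator: 1 − (1 + 0.0803/12)^(−240) = 0.798235
PMT = $457,442.48 × (0.0803/12) / 0.798235
PMT = $3,834.78 per month

PMT = PV × r / (1-(1+r)^(-n)) = $3,834.78/month


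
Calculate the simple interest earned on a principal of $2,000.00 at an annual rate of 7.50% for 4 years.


Simple interest formula: I = P × r × t
I = $2,000.00 × 0.075 × 4
I = $600.00

I = P × r × t = $600.00


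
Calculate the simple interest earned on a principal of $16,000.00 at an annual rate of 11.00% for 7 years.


Simple interest formula: I = P × r × t
I = $16,000.00 × 0.11 × 7
I = $12,320.00

I = P × r × t = $12,320.00


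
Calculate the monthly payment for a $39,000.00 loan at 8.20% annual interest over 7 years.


Loan payment formula: PMT = PV × r / (1 − (1 + r)^(−n))
Monthly rate r = 0.082/12 ≈ 0.00683333, n = 84 months
Denominator: 1 − (1 + 0.082/12)^(−84) = 0.435631
PMT = $39,000.00 × (0.082/12) / 0.435631
PMT = $611.76 per month

PMT = PV × r / (1-(1+r)^(-n)) = $611.76/month


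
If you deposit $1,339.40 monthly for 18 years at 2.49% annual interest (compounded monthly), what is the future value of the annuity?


Future value of an ordinary annuity: FV = PMT × ((1 + r)^n − 1) / r
Monthly rate r = 0.0249/12 = 0.002075, n = 216
FV = $1,339.40 × ((1 + 0.0249/12)^216 − 1) / (0.0249/12)
FV = $1,339.40 × 272.175890
FV = $364,552.39

FV = PMT × ((1+r)^n - 1)/r = $364,552.39


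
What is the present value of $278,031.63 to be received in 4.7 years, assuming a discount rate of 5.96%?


Present value formula: PV = FV / (1 + r)^t
PV = $278,031.63 / (1 + 0.0596)^4.7
PV = $278,031.63 / 1.3127051
PV = $211,800.53

PV = FV / (1 + r)^t = $211,800.53


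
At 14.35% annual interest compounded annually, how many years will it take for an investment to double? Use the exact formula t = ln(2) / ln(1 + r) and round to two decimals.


Doubling condition: (1 + r)^t = 2
Take ln of both sides: t × ln(1 + r) = ln(2)
t = ln(2) / ln(1 + r)
t = 0.693147 / 0.134094
t = 5.17

t = ln(2) / ln(1 + r) = 5.17 years


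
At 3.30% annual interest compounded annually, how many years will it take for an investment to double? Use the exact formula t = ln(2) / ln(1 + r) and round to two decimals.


Doubling condition: (1 + r)^t = 2
Take ln of both sides: t × ln(1 + r) = ln(2)
t = ln(2) / ln(1 + r)
t = 0.693147 / 0.032467
t = 21.35

t = ln(2) / ln(1 + r) = 21.35 years


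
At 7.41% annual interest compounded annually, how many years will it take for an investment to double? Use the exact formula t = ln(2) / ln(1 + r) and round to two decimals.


Doubling condition: (1 + r)^t = 2
Take ln of both sides: t × ln(1 + r) = ln(2)
t = ln(2) / ln(1 + r)
t = 0.693147 / 0.071483
t = 9.70

t = ln(2) / ln(1 + r) = 9.70 years


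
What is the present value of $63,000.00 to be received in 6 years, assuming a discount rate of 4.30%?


Present value formula: PV = FV / (1 + r)^t
PV = $63,000.00 / (1 + 0.043)^6
PV = $63,000.00 / 1.2873773
PV = $48,936.70

PV = FV / (1 + r)^t = $48,936.70


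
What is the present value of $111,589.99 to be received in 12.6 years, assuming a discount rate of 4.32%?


Present value formula: PV = FV / (1 + r)^t
PV = $111,589.99 / (1 + 0.0432)^12.6
PV = $111,589.99 / 1.7038505
PV = $65,492.83

PV = FV / (1 + r)^t = $65,492.83


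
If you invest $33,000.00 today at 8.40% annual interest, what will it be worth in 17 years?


Future value formula: FV = PV × (1 + r)^t
FV = $33,000.00 × (1 + 0.084)^17
FV = $33,000.00 × 3.9400143
FV = $130,020.47

FV = PV × (1 + r)^t = $130,020.47


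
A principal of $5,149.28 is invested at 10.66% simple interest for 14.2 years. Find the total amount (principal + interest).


Total amount formula: A = P(1 + rt) = P + P·r·t
Interest: I = P × r × t = $5,149.28 × 0.1066 × 14.2 = $7,794.57
A = P + I = $5,149.28 + $7,794.57 = $12,943.85

A = P + I = P(1 + rt) = $12,943.85


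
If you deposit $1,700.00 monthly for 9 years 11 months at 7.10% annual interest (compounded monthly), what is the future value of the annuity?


Future value of an ordinary annuity: FV = PMT × ((1 + r)^n − 1) / r
Monthly rate r = 0.071/12 ≈ 0.00591667, n = 119
FV = $1,700.00 × ((1 + 0.071/12)^119 − 1) / (0.071/12)
FV = $1,700.00 × 172.022805
FV = $292,438.77

FV = PMT × ((1+r)^n - 1)/r = $292,438.77


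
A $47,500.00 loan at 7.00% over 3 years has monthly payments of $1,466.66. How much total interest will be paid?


Total paid over the life of the loan = PMT × n.
Total paid = $1,466.66 × 36 = $52,799.76
Total interest = total paid − principal = $52,799.76 − $47,500.00 = $5,299.76

Total interest = (PMT × n) - PV = $5,299.76


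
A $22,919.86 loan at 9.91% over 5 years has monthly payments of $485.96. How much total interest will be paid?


Total paid over the life of the loan = PMT × n.
Total paid = $485.96 × 60 = $29,157.60
Total interest = total paid − principal = $29,157.60 − $22,919.86 = $6,237.74

Total interest = (PMT × n) - PV = $6,237.74


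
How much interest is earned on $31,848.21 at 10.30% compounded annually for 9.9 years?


Compound interest earned = final amount − principal.
A = P(1 + r/n)^(nt) = $31,848.21 × (1 + 0.103/1)^(1 × 9.9) = $84,058.69
Interest = A − P = $84,058.69 − $31,848.21 = $52,210.48

Interest = A - P = $52,210.48


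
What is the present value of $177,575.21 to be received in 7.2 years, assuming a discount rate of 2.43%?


Present value formula: PV = FV / (1 + r)^t
PV = $177,575.21 / (1 + 0.0243)^7.2
PV = $177,575.21 / 1.18870925
PV = $149,384.90

PV = FV / (1 + r)^t = $149,384.90


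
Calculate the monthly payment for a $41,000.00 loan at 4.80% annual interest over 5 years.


Loan payment formula: PMT = PV × r / (1 − (1 + r)^(−n))
Monthly rate r = 0.048/12 = 0.004, n = 60 months
Denominator: 1 − (1 + 0.048/12)^(−60) = 0.212995
PMT = $41,000.00 × (0.048/12) / 0.212995
PMT = $769.97 per month

PMT = PV × r / (1-(1+r)^(-n)) = $769.97/month


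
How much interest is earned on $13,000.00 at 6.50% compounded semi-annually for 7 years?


Compound interest earned = final amount − principal.
A = P(1 + r/n)^(nt) = $13,000.00 × (1 + 0.065/2)^(2 × 7) = $20,342.49
Interest = A − P = $20,342.49 − $13,000.00 = $7,342.49

Interest = A - P = $7,342.49


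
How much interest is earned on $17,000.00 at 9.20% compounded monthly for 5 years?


Compound interest earned = final amount − principal.
A = P(1 + r/n)^(nt) = $17,000.00 × (1 + 0.092/12)^(12 × 5) = $26,882.06
Interest = A − P = $26,882.06 − $17,000.00 = $9,882.06

Interest = A - P = $9,882.06


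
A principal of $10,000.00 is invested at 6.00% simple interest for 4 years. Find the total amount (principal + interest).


Total amount formula: A = P(1 + rt) = P + P·r·t
Interest: I = P × r × t = $10,000.00 × 0.06 × 4 = $2,400.00
A = P + I = $10,000.00 + $2,400.00 = $12,400.00

A = P + I = P(1 + rt) = $12,400.00


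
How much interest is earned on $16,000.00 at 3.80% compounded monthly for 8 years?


Compound interest earned = final amount − principal.
A = P(1 + r/n)^(nt) = $16,000.00 × (1 + 0.038/12)^(12 × 8) = $21,673.89
Interest = A − P = $21,673.89 − $16,000.00 = $5,673.89

Interest = A - P = $5,673.89


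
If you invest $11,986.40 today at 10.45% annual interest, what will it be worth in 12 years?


Future value formula: FV = PV × (1 + r)^t
FV = $11,986.40 × (1 + 0.1045)^12
FV = $11,986.40 × 3.296011
FV = $39,507.31

FV = PV × (1 + r)^t = $39,507.31


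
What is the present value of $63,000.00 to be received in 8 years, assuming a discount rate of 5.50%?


Present value formula: PV = FV / (1 + r)^t
PV = $63,000.00 / (1 + 0.055)^8
PV = $63,000.00 / 1.5346865
PV = $41,050.73

PV = FV / (1 + r)^t = $41,050.73


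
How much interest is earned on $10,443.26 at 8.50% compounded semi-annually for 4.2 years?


Compound interest earned = final amount − principal.
A = P(1 + r/n)^(nt) = $10,443.26 × (1 + 0.085/2)^(2 × 4.2) = $14,814.09
Interest = A − P = $14,814.09 − $10,443.26 = $4,370.83

Interest = A - P = $4,370.83


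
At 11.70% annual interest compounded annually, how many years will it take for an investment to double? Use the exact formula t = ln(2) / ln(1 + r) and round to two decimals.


Doubling condition: (1 + r)^t = 2
Take ln of both sides: t × ln(1 + r) = ln(2)
t = ln(2) / ln(1 + r)
t = 0.693147 / 0.110647
t = 6.26

t = ln(2) / ln(1 + r) = 6.26 years


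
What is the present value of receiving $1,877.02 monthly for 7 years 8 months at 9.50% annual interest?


Present value of an ordinary annuity: PV = PMT × (1 − (1 + r)^(−n)) / r
Monthly rate r = 0.095/12 ≈ 0.00791667, n = 92
PV = $1,877.02 × (1 − (1 + 0.095/12)^(−92)) / (0.095/12)
PV = $1,877.02 × 65.166419
PV = $122,318.67

PV = PMT × (1-(1+r)^(-n))/r = $122,318.67


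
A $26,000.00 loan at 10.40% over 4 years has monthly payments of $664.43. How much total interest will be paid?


Total paid over the life of the loan = PMT × n.
Total paid = $664.43 × 48 = $31,892.64
Total interest = total paid − principal = $31,892.64 − $26,000.00 = $5,892.64

Total interest = (PMT × n) - PV = $5,892.64


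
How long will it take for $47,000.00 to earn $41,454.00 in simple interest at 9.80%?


Rearrange the simple interest formula for t:
I = P × r × t  ⇒  t = I / (P × r)
t = $41,454.00 / ($47,000.00 × 0.098)
t = 9

t = I/(P×r) = 9 years


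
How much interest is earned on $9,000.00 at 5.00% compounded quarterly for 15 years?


Compound interest earned = final amount − principal.
A = P(1 + r/n)^(nt) = $9,000.00 × (1 + 0.05/4)^(4 × 15) = $18,964.63
Interest = A − P = $18,964.63 − $9,000.00 = $9,964.63

Interest = A - P = $9,964.63


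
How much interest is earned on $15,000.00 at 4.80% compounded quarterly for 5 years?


Compound interest earned = final amount − principal.
A = P(1 + r/n)^(nt) = $15,000.00 × (1 + 0.048/4)^(4 × 5) = $19,041.52
Interest = A − P = $19,041.52 − $15,000.00 = $4,041.52

Interest = A - P = $4,041.52


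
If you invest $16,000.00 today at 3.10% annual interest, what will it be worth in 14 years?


Future value formula: FV = PV × (1 + r)^t
FV = $16,000.00 × (1 + 0.031)^14
FV = $16,000.00 × 1.5332794
FV = $24,532.47

FV = PV × (1 + r)^t = $24,532.47


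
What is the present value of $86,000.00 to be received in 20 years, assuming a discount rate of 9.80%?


Present value formula: PV = FV / (1 + r)^t
PV = $86,000.00 / (1 + 0.098)^20
PV = $86,000.00 / 6.487043
PV = $13,257.20

PV = FV / (1 + r)^t = $13,257.20


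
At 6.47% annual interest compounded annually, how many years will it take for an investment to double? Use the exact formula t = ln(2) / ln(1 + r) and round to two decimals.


Doubling condition: (1 + r)^t = 2
Take ln of both sides: t × ln(1 + r) = ln(2)
t = ln(2) / ln(1 + r)
t = 0.693147 / 0.062693
t = 11.06

t = ln(2) / ln(1 + r) = 11.06 years


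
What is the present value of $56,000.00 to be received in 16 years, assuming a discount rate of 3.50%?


Present value formula: PV = FV / (1 + r)^t
PV = $56,000.00 / (1 + 0.035)^16
PV = $56,000.00 / 1.733986
PV = $32,295.53

PV = FV / (1 + r)^t = $32,295.53


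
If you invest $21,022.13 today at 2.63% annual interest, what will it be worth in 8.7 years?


Future value formula: FV = PV × (1 + r)^t
FV = $21,022.13 × (1 + 0.0263)^8.7
FV = $21,022.13 × 1.253391
FV = $26,348.95

FV = PV × (1 + r)^t = $26,348.95


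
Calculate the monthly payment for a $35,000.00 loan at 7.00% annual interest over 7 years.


Loan payment formula: PMT = PV × r / (1 − (1 + r)^(−n))
Monthly rate r = 0.07/12 ≈ 0.00583333, n = 84 months
Denominator: 1 − (1 + 0.07/12)^(−84) = 0.386501
PMT = $35,000.00 × (0.07/12) / 0.386501
PMT = $528.24 per month

PMT = PV × r / (1-(1+r)^(-n)) = $528.24/month


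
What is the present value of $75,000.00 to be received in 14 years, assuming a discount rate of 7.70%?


Present value formula: PV = FV / (1 + r)^t
PV = $75,000.00 / (1 + 0.077)^14
PV = $75,000.00 / 2.825009
PV = $26,548.59

PV = FV / (1 + r)^t = $26,548.59


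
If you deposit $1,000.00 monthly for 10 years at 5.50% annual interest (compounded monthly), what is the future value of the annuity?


Future value of an ordinary annuity: FV = PMT × ((1 + r)^n − 1) / r
Monthly rate r = 0.055/12 ≈ 0.00458333, n = 120
FV = $1,000.00 × ((1 + 0.055/12)^120 − 1) / (0.055/12)
FV = $1,000.00 × 159.507582
FV = $159,507.58

FV = PMT × ((1+r)^n - 1)/r = $159,507.58


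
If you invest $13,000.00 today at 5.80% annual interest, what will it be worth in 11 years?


Future value formula: FV = PV × (1 + r)^t
FV = $13,000.00 × (1 + 0.058)^11
FV = $13,000.00 × 1.859269
FV = $24,170.50

FV = PV × (1 + r)^t = $24,170.50


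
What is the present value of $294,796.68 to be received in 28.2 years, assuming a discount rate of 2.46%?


Present value formula: PV = FV / (1 + r)^t
PV = $294,796.68 / (1 + 0.0246)^28.2
PV = $294,796.68 / 1.984416
PV = $148,555.89

PV = FV / (1 + r)^t = $148,555.89


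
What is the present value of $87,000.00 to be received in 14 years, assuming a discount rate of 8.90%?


Present value formula: PV = FV / (1 + r)^t
PV = $87,000.00 / (1 + 0.089)^14
PV = $87,000.00 / 3.299061
PV = $26,371.14

PV = FV / (1 + r)^t = $26,371.14


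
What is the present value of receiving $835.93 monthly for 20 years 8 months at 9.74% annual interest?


Present value of an ordinary annuity: PV = PMT × (1 − (1 + r)^(−n)) / r
Monthly rate r = 0.0974/12 ≈ 0.00811667, n = 248
PV = $835.93 × (1 − (1 + 0.0974/12)^(−248)) / (0.0974/12)
PV = $835.93 × 106.609511
PV = $89,118.09

PV = PMT × (1-(1+r)^(-n))/r = $89,118.09


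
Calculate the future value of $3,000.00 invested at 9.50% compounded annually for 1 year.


Compound interest formula: A = P(1 + r/n)^(nt)
A = $3,000.00 × (1 + 0.095/1)^(1 × 1)
Growth factor: (1 + 0.095/1)^1 = 1.095000
A = $3,000.00 × 1.095000
A = $3,285.00

A = P(1 + r/n)^(nt) = $3,285.00


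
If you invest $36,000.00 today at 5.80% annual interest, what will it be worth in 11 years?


Future value formula: FV = PV × (1 + r)^t
FV = $36,000.00 × (1 + 0.058)^11
FV = $36,000.00 × 1.8592695
FV = $66,933.70

FV = PV × (1 + r)^t = $66,933.70


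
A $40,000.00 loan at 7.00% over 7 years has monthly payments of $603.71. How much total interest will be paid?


Total paid over the life of the loan = PMT × n.
Total paid = $603.71 × 84 = $50,711.64
Total interest = total paid − principal = $50,711.64 − $40,000.00 = $10,711.64

Total interest = (PMT × n) - PV = $10,711.64


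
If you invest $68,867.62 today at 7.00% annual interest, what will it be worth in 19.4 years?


Future value formula: FV = PV × (1 + r)^t
FV = $68,867.62 × (1 + 0.07)^19.4
FV = $68,867.62 × 3.7157397
FV = $255,894.15

FV = PV × (1 + r)^t = $255,894.15


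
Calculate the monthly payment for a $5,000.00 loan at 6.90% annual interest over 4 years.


Loan payment formula: PMT = PV × r / (1 − (1 + r)^(−n))
Monthly rate r = 0.069/12 = 0.00575, n = 48 months
Denominator: 1 − (1 + 0.069/12)^(−48) = 0.240587
PMT = $5,000.00 × (0.069/12) / 0.240587
PMT = $119.50 per month

PMT = PV × r / (1-(1+r)^(-n)) = $119.50/month


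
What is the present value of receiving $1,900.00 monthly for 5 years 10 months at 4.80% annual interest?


Present value of an ordinary annuity: PV = PMT × (1 − (1 + r)^(−n)) / r
Monthly rate r = 0.048/12 = 0.004, n = 70
PV = $1,900.00 × (1 − (1 + 0.048/12)^(−70)) / (0.048/12)
PV = $1,900.00 × 60.948507
PV = $115,802.16

PV = PMT × (1-(1+r)^(-n))/r = $115,802.16


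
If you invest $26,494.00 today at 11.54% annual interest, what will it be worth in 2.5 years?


Future value formula: FV = PV × (1 + r)^t
FV = $26,494.00 × (1 + 0.1154)^2.5
FV = $26,494.00 × 1.313943
FV = $34,811.61

FV = PV × (1 + r)^t = $34,811.61


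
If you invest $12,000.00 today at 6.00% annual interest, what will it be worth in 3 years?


Future value formula: FV = PV × (1 + r)^t
FV = $12,000.00 × (1 + 0.06)^3
FV = $12,000.00 × 1.191016
FV = $14,292.19

FV = PV × (1 + r)^t = $14,292.19


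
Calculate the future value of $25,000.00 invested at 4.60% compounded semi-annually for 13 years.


Compound interest formula: A = P(1 + r/n)^(nt)
A = $25,000.00 × (1 + 0.046/2)^(2 × 13)
Growth factor: (1 + 0.046/2)^26 = 1.8062027
A = $25,000.00 × 1.8062027
A = $45,155.07

A = P(1 + r/n)^(nt) = $45,155.07


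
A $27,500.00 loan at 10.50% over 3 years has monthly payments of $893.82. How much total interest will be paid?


Total paid over the life of the loan = PMT × n.
Total paid = $893.82 × 36 = $32,177.52
Total interest = total paid − principal = $32,177.52 − $27,500.00 = $4,677.52

Total interest = (PMT × n) - PV = $4,677.52


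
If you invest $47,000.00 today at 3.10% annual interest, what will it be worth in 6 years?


Future value formula: FV = PV × (1 + r)^t
FV = $47,000.00 × (1 + 0.031)^6
FV = $47,000.00 × 1.2010248
FV = $56,448.17

FV = PV × (1 + r)^t = $56,448.17


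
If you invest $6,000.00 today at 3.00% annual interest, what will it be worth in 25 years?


Future value formula: FV = PV × (1 + r)^t
FV = $6,000.00 × (1 + 0.03)^25
FV = $6,000.00 × 2.093778
FV = $12,562.67

FV = PV × (1 + r)^t = $12,562.67


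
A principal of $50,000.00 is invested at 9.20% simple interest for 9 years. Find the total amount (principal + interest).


Total amount formula: A = P(1 + rt) = P + P·r·t
Interest: I = P × r × t = $50,000.00 × 0.092 × 9 = $41,400.00
A = P + I = $50,000.00 + $41,400.00 = $91,400.00

A = P + I = P(1 + rt) = $91,400.00


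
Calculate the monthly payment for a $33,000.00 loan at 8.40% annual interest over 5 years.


Loan payment formula: PMT = PV × r / (1 − (1 + r)^(−n))
Monthly rate r = 0.084/12 = 0.007, n = 60 months
Denominator: 1 − (1 + 0.084/12)^(−60) = 0.341991
PMT = $33,000.00 × (0.084/12) / 0.341991
PMT = $675.46 per month

PMT = PV × r / (1-(1+r)^(-n)) = $675.46/month


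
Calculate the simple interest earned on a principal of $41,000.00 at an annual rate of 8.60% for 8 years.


Simple interest formula: I = P × r × t
I = $41,000.00 × 0.086 × 8
I = $28,208.00

I = P × r × t = $28,208.00


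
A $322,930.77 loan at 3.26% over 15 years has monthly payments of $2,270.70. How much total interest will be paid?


Total paid over the life of the loan = PMT × n.
Total paid = $2,270.70 × 180 = $408,726.00
Total interest = total paid − principal = $408,726.00 − $322,930.77 = $85,795.23

Total interest = (PMT × n) - PV = $85,795.23


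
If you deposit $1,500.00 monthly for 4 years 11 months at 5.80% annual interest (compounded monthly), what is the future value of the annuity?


Future value of an ordinary annuity: FV = PMT × ((1 + r)^n − 1) / r
Monthly rate r = 0.058/12 ≈ 0.00483333, n = 59
FV = $1,500.00 × ((1 + 0.058/12)^59 − 1) / (0.058/12)
FV = $1,500.00 × 68.083524
FV = $102,125.29

FV = PMT × ((1+r)^n - 1)/r = $102,125.29


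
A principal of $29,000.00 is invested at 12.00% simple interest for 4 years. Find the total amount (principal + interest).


Total amount formula: A = P(1 + rt) = P + P·r·t
Interest: I = P × r × t = $29,000.00 × 0.12 × 4 = $13,920.00
A = P + I = $29,000.00 + $13,920.00 = $42,920.00

A = P + I = P(1 + rt) = $42,920.00


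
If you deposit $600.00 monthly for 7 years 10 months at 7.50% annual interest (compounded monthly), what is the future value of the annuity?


Future value of an ordinary annuity: FV = PMT × ((1 + r)^n − 1) / r
Monthly rate r = 0.075/12 = 0.00625, n = 94
FV = $600.00 × ((1 + 0.075/12)^94 − 1) / (0.075/12)
FV = $600.00 × 127.391527
FV = $76,434.92

FV = PMT × ((1+r)^n - 1)/r = $76,434.92
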